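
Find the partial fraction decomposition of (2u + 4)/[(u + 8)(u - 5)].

At u=-8: P = (2·(-8) + 4)/(-8 - 5) = 12/13. At u=5: Q = (2·5 + 4)/(5 + 8) = 14/13
Result: (12/13)/(u + 8) + (14/13)/(u - 5)


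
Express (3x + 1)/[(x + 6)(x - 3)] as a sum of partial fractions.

At x=-6: α = (3·(-6) + 1)/(-6 - 3) = 17/9. At x=3: β = (3·3 + 1)/(3 + 6) = 10/9
Result: (17/9)/(x + 6) + (10/9)/(x - 3)


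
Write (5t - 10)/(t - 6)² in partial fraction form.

(5t - 10) = P(t - 6) + Q. At t = 6: Q = 5·6 - 10 = 20. Coeff of t: P = 5
Result: 5/(t - 6) + 20/(t - 6)²


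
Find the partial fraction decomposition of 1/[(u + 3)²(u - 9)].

Cover-up at u=9: γ = 1/(9 + 3)² = 1/144. Cover-up at u=-3: β = 1/(-3 - 9) = -1/12. Comparing u² coeff: α = -γ = -1/144
Result: (-1/144)/(u + 3) - (1/12)/(u + 3)² + (1/144)/(u - 9)


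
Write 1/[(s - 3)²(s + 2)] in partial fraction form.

Cover-up at s=-2: R = 1/(-2 - 3)² = 1/25. Cover-up at s=3: Q = 1/(3 + 2) = 1/5. Comparing s² coeff: P = -R = -1/25
Result: (-1/25)/(s - 3) + (1/5)/(s - 3)² + (1/25)/(s + 2)


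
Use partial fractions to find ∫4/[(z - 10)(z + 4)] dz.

Decompose: 4/[(z - 10)(z + 4)] = (2/7)/(z - 10) - (2/7)/(z + 4). Integrate each term: (2/7) ln|(z - 10)| - (2/7) ln|(z + 4)| + C


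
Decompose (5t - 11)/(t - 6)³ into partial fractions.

(5t - 11) = A(t - 6)² + B(t - 6) + C. At t = 6: C = 5·6 - 11 = 19. Coefficients: A = 0, B = 5
Result: 5/(t - 6)² + 19/(t - 6)³


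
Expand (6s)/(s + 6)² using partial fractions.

(6s) = A(s + 6) + B. At s = -6: B = 6·(-6) + 0 = -36. Coeff of s: A = 6
Result: 6/(s + 6) - 36/(s + 6)²


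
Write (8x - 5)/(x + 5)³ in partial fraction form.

(8x - 5) = α(x + 5)² + β(x + 5) + γ. At x = -5: γ = 8·(-5) - 5 = -45. Coefficients: α = 0, β = 8
Result: 8/(x + 5)² - 45/(x + 5)³


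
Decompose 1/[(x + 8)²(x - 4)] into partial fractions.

Cover-up at x=4: C = 1/(4 + 8)² = 1/144. Cover-up at x=-8: B = 1/(-8 - 4) = -1/12. Comparing x² coeff: A = -C = -1/144
Result: (-1/144)/(x + 8) - (1/12)/(x + 8)² + (1/144)/(x - 4)


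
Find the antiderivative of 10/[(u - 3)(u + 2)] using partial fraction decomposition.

Decompose: 10/[(u - 3)(u + 2)] = 2/(u - 3) - 2/(u + 2). Integrate each term: 2 ln|(u - 3)| - 2 ln|(u + 2)| + C


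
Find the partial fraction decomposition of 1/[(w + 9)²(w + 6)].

Cover-up at w=-6: C = 1/(-6 + 9)² = 1/9. Cover-up at w=-9: B = 1/(-9 + 6) = -1/3. Comparing w² coeff: A = -C = -1/9
Result: (-1/9)/(w + 9) - (1/3)/(w + 9)² + (1/9)/(w + 6)


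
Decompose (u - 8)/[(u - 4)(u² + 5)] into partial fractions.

At u=4: α = (1·4 - 8)/(4² + 5) = -4/21. β = -α = 4/21, γ = 1 - 4·α = 37/21
Result: (-4/21)/(u - 4) + ((4/21)u + 37/21)/(u² + 5)


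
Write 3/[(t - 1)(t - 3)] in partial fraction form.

3/(t - 1)(t - 3) = P/(t - 1) + Q/(t - 3). P = 3/(1 - 3) = -3/2, Q = 3/(3 - 1) = 3/2
Result: (-3/2)/(t - 1) + (3/2)/(t - 3)


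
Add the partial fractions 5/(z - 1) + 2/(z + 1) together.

Common denominator (z - 1)(z + 1). Numerator: 5(z + 1) + 2(z - 1) = (5z + 5) + (2z - 2) = 7z + 3
Result: (7z + 3)/[(z - 1)(z + 1)]


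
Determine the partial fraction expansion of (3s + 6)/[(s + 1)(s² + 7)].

At s=-1: P = (3·(-1) + 6)/((-1)² + 7) = 3/8. Q = -P = -3/8, R = 3 - (-1)·P = 27/8
Result: (3/8)/(s + 1) - ((3/8)s - 27/8)/(s² + 7)


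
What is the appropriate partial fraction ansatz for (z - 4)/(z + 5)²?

Repeated linear factor: A/(z + 5) + B/(z + 5)²


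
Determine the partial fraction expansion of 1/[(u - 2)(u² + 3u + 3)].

Cover-up at u = 2: P = 1/(2² + 3·2 + 3) = 1/13. Then Q = -P = -1/13, R = -P·(3 + 2) = -5/13
Result: (1/13)/(u - 2) - ((1/13)u + 5/13)/(u² + 3u + 3)


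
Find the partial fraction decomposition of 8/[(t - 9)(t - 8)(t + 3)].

Using cover-up method: P = 2/3, Q = -8/11, R = 2/33
Result: (2/3)/(t - 9) - (8/11)/(t - 8) + (2/33)/(t + 3)


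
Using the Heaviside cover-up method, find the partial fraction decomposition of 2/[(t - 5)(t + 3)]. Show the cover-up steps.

Cover (t - 5): set t=5, get P = 2/(5 + 3) = 1/4. Cover (t + 3): set t=-3, get Q = 2/(-3 - 5) = -1/4.
Result: (1/4)/(t - 5) - (1/4)/(t + 3)


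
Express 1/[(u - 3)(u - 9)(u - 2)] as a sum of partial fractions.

Using cover-up method: A = -1/6, B = 1/42, C = 1/7
Result: (-1/6)/(u - 3) + (1/42)/(u - 9) + (1/7)/(u - 2)


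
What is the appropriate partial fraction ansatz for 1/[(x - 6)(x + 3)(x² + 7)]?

Two linear + quadratic: P/(x - 6) + Q/(x + 3) + (Rx + S)/(x² + 7)


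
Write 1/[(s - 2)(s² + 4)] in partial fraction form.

Cover-up at s = 2: A = 1/(2² + 4) = 1/8. Then B = -A = -1/8, C = -A·(0 + 2) = -1/4
Result: (1/8)/(s - 2) - ((1/8)s + 1/4)/(s² + 4)


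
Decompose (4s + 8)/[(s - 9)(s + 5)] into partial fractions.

At s=9: α = (4·9 + 8)/(9 + 5) = 22/7. At s=-5: β = (4·(-5) + 8)/(-5 - 9) = 6/7
Result: (22/7)/(s - 9) + (6/7)/(s + 5)


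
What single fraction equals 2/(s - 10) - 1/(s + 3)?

Common denominator (s - 10)(s + 3). Numerator: 2(s + 3) - 1(s - 10) = (2s + 6) - (s - 10) = s + 16
Result: (s + 16)/[(s - 10)(s + 3)]


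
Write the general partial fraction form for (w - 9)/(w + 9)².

Repeated linear factor: α/(w + 9) + β/(w + 9)²


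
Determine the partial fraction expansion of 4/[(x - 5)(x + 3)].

4/(x - 5)(x + 3) = α/(x - 5) + β/(x + 3). α = 4/(5 + 3) = 1/2, β = 4/(-3 - 5) = -1/2
Result: (1/2)/(x - 5) - (1/2)/(x + 3)


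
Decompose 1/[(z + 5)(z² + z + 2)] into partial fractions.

Cover-up at z = -5: P = 1/((-5)² + 1·(-5) + 2) = 1/22. Then Q = -P = -1/22, R = -P·(1 - 5) = 2/11
Result: (1/22)/(z + 5) - ((1/22)z - 2/11)/(z² + z + 2)


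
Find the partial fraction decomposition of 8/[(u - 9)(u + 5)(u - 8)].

Using cover-up method: A = 4/7, B = 4/91, C = -8/13
Result: (4/7)/(u - 9) + (4/91)/(u + 5) - (8/13)/(u - 8)


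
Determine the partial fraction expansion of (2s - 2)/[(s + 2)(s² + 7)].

At s=-2: P = (2·(-2) - 2)/((-2)² + 7) = -6/11. Q = -P = 6/11, R = 2 - (-2)·P = 10/11
Result: (-6/11)/(s + 2) + ((6/11)s + 10/11)/(s² + 7)


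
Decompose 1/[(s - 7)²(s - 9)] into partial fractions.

Cover-up at s=9: γ = 1/(9 - 7)² = 1/4. Cover-up at s=7: β = 1/(7 - 9) = -1/2. Comparing s² coeff: α = -γ = -1/4
Result: (-1/4)/(s - 7) - (1/2)/(s - 7)² + (1/4)/(s - 9)


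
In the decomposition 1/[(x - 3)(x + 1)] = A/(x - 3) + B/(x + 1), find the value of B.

Cover-up at x = -1: B = 1/(-1 - 3) = -1/4


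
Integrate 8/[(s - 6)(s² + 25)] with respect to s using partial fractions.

Cover-up at s=6: A = 8/(6²+25) = 8/61. Coeff matching: B = -8/61, C = -48/61. Decomposition: (8/61)/(s - 6) - ((8/61)s + 48/61)/(s² + 25). Integrate: linear → ln, quadratic → (1/2)ln + arctan: (8/61) ln|(s - 6)| - (4/61) ln(s² + 25) - (48/305) arctan(s/5) + C


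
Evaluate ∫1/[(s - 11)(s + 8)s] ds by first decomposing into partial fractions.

Cover-up: A = 1/209, B = 1/152, C = -1/88. Decomposition: (1/209)/(s - 11) + (1/152)/(s + 8) - (1/88)/s. Integrate each term: (1/209) ln|(s - 11)| + (1/152) ln|(s + 8)| - (1/88) ln|s| + C


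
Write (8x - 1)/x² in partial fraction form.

(8x - 1) = Px + Q. At x = 0: Q = 8·0 - 1 = -1. Coeff of x: P = 8
Result: 8/x - 1/x²


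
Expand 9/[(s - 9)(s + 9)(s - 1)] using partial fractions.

Using cover-up method: A = 1/16, B = 1/20, C = -9/80
Result: (1/16)/(s - 9) + (1/20)/(s + 9) - (9/80)/(s - 1)


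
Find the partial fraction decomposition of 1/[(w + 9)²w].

Cover-up at w=0: γ = 1/(0 + 9)² = 1/81. Cover-up at w=-9: β = 1/(-9 - 0) = -1/9. Comparing w² coeff: α = -γ = -1/81
Result: (-1/81)/(w + 9) - (1/9)/(w + 9)² + (1/81)/w


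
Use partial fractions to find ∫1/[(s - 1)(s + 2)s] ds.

Cover-up: P = 1/3, Q = 1/6, R = -1/2. Decomposition: (1/3)/(s - 1) + (1/6)/(s + 2) - (1/2)/s. Integrate each term: (1/3) ln|(s - 1)| + (1/6) ln|(s + 2)| - (1/2) ln|s| + C


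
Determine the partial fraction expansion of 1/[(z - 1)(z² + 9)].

Cover-up at z = 1: α = 1/(1² + 9) = 1/10. Then β = -α = -1/10, γ = -α·(0 + 1) = -1/10
Result: (1/10)/(z - 1) - ((1/10)z + 1/10)/(z² + 9)


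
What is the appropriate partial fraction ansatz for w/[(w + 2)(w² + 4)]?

Linear + irreducible quadratic: A/(w + 2) + (Bw + C)/(w² + 4)


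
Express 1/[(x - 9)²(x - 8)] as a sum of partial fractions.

Cover-up at x=8: R = 1/(8 - 9)² = 1. Cover-up at x=9: Q = 1/(9 - 8) = 1. Comparing x² coeff: P = -R = -1
Result: -1/(x - 9) + 1/(x - 9)² + 1/(x - 8)


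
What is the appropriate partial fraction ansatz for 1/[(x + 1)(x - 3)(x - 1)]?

Three distinct linear factors: A/(x + 1) + B/(x - 3) + C/(x - 1)


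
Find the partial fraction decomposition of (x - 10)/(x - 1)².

(x - 10) = A(x - 1) + B. At x = 1: B = 1·1 - 10 = -9. Coeff of x: A = 1
Result: 1/(x - 1) - 9/(x - 1)²


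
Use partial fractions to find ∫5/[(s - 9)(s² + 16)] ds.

Cover-up at s=9: P = 5/(9²+16) = 5/97. Coeff matching: Q = -5/97, R = -45/97. Decomposition: (5/97)/(s - 9) - ((5/97)s + 45/97)/(s² + 16). Integrate: linear → ln, quadratic → (1/2)ln + arctan: (5/97) ln|(s - 9)| - (5/194) ln(s² + 16) - (45/388) arctan(s/4) + C


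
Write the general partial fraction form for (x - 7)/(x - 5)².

Repeated linear factor: P/(x - 5) + Q/(x - 5)²


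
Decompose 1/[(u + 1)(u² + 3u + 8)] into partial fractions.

Cover-up at u = -1: P = 1/((-1)² + 3·(-1) + 8) = 1/6. Then Q = -P = -1/6, R = -P·(3 - 1) = -1/3
Result: (1/6)/(u + 1) - ((1/6)u + 1/3)/(u² + 3u + 8)


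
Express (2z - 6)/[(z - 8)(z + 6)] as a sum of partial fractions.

At z=8: α = (2·8 - 6)/(8 + 6) = 5/7. At z=-6: β = (2·(-6) - 6)/(-6 - 8) = 9/7
Result: (5/7)/(z - 8) + (9/7)/(z + 6)


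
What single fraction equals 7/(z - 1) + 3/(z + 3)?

Common denominator (z - 1)(z + 3). Numerator: 7(z + 3) + 3(z - 1) = (7z + 21) + (3z - 3) = 10z + 18
Result: (10z + 18)/[(z - 1)(z + 3)]


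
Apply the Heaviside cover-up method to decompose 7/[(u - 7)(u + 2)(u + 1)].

Cover (u - 7), u=7: A = 7/[(7 + 2)(7 + 1)] = 7/72. Cover (u + 2), u=-2: B = 7/[(-2 - 7)(-2 + 1)] = 7/9. Cover (u + 1), u=-1: C = 7/[(-1 - 7)(-1 + 2)] = -7/8.
Result: (7/72)/(u - 7) + (7/9)/(u + 2) - (7/8)/(u + 1)


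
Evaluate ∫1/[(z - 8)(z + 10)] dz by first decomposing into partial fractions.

Decompose: 1/[(z - 8)(z + 10)] = (1/18)/(z - 8) - (1/18)/(z + 10). Integrate each term: (1/18) ln|(z - 8)| - (1/18) ln|(z + 10)| + C


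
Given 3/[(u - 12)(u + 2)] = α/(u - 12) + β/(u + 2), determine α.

Cover-up at u = 12: α = 3/(12 + 2) = 3/14


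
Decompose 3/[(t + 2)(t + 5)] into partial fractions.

3/(t + 2)(t + 5) = P/(t + 2) + Q/(t + 5). P = 3/(-2 + 5) = 1, Q = 3/(-5 + 2) = -1
Result: 1/(t + 2) - 1/(t + 5)


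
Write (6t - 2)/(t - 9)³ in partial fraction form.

(6t - 2) = P(t - 9)² + Q(t - 9) + R. At t = 9: R = 6·9 - 2 = 52. Coefficients: P = 0, Q = 6
Result: 6/(t - 9)² + 52/(t - 9)³


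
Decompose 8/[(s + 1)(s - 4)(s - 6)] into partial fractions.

Using cover-up method: P = 8/35, Q = -4/5, R = 4/7
Result: (8/35)/(s + 1) - (4/5)/(s - 4) + (4/7)/(s - 6)


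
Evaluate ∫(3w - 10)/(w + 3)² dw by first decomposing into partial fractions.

Decompose: A = 3, B = 3·(-3) - 10 = -19, so (3w - 10)/(w + 3)² = 3/(w + 3) - 19/(w + 3)². Integrate: ∫ A/(w + 3) dw = 3 ln|(w + 3)|; ∫ B/(w + 3)² dw = 19/(w + 3). Sum: 3 ln|(w + 3)| + 19/(w + 3) + C


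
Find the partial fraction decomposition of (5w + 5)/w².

(5w + 5) = Pw + Q. At w = 0: Q = 5·0 + 5 = 5. Coeff of w: P = 5
Result: 5/w + 5/w²


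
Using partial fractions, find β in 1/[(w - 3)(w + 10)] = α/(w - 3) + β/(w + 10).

Cover-up at w = -10: β = 1/(-10 - 3) = -1/13


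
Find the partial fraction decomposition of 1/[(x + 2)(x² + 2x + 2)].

Cover-up at x = -2: P = 1/((-2)² + 2·(-2) + 2) = 1/2. Then Q = -P = -1/2, R = -P·(2 - 2) = 0
Result: (1/2)/(x + 2) - ((1/2)x)/(x² + 2x + 2)


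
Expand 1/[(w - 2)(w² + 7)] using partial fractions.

Cover-up at w = 2: P = 1/(2² + 7) = 1/11. Then Q = -P = -1/11, R = -P·(0 + 2) = -2/11
Result: (1/11)/(w - 2) - ((1/11)w + 2/11)/(w² + 7)


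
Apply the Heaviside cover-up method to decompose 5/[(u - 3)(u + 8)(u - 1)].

Cover (u - 3), u=3: P = 5/[(3 + 8)(3 - 1)] = 5/22. Cover (u + 8), u=-8: Q = 5/[(-8 - 3)(-8 - 1)] = 5/99. Cover (u - 1), u=1: R = 5/[(1 - 3)(1 + 8)] = -5/18.
Result: (5/22)/(u - 3) + (5/99)/(u + 8) - (5/18)/(u - 1)


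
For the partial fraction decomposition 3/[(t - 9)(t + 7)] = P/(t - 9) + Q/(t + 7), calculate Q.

Cover-up at t = -7: Q = 3/(-7 - 9) = -3/16


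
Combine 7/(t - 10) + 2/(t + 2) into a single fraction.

Common denominator (t - 10)(t + 2). Numerator: 7(t + 2) + 2(t - 10) = (7t + 14) + (2t - 20) = 9t - 6
Result: (9t - 6)/[(t - 10)(t + 2)]


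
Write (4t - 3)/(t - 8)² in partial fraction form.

(4t - 3) = A(t - 8) + B. At t = 8: B = 4·8 - 3 = 29. Coeff of t: A = 4
Result: 4/(t - 8) + 29/(t - 8)²


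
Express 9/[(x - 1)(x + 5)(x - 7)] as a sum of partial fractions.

Using cover-up method: α = -1/4, β = 1/8, γ = 1/8
Result: (-1/4)/(x - 1) + (1/8)/(x + 5) + (1/8)/(x - 7)


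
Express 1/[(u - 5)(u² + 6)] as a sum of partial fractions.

Cover-up at u = 5: P = 1/(5² + 6) = 1/31. Then Q = -P = -1/31, R = -P·(0 + 5) = -5/31
Result: (1/31)/(u - 5) - ((1/31)u + 5/31)/(u² + 6)


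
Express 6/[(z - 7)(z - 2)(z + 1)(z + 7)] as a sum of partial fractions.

Using Heaviside cover-up: (3/280)/(z - 7) - (2/45)/(z - 2) + (1/24)/(z + 1) - (1/126)/(z + 7)


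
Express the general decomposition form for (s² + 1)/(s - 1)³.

Repeated linear factor (power 3): α/(s - 1) + β/(s - 1)² + γ/(s - 1)³


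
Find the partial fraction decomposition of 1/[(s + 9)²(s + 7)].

Cover-up at s=-7: R = 1/(-7 + 9)² = 1/4. Cover-up at s=-9: Q = 1/(-9 + 7) = -1/2. Comparing s² coeff: P = -R = -1/4
Result: (-1/4)/(s + 9) - (1/2)/(s + 9)² + (1/4)/(s + 7)


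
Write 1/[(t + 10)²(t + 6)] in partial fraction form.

Cover-up at t=-6: C = 1/(-6 + 10)² = 1/16. Cover-up at t=-10: B = 1/(-10 + 6) = -1/4. Comparing t² coeff: A = -C = -1/16
Result: (-1/16)/(t + 10) - (1/4)/(t + 10)² + (1/16)/(t + 6)


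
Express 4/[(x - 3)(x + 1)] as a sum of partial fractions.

4/(x - 3)(x + 1) = α/(x - 3) + β/(x + 1). α = 4/(3 + 1) = 1, β = 4/(-1 - 3) = -1
Result: 1/(x - 3) - 1/(x + 1)


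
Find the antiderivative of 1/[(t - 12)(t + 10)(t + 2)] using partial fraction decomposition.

Cover-up: α = 1/308, β = 1/176, γ = -1/112. Decomposition: (1/308)/(t - 12) + (1/176)/(t + 10) - (1/112)/(t + 2). Integrate each term: (1/308) ln|(t - 12)| + (1/176) ln|(t + 10)| - (1/112) ln|(t + 2)| + C


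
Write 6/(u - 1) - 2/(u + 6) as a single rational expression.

Common denominator (u - 1)(u + 6). Numerator: 6(u + 6) - 2(u - 1) = (6u + 36) - (2u - 2) = 4u + 38
Result: (4u + 38)/[(u - 1)(u + 6)]


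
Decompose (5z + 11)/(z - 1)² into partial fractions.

(5z + 11) = α(z - 1) + β. At z = 1: β = 5·1 + 11 = 16. Coeff of z: α = 5
Result: 5/(z - 1) + 16/(z - 1)²


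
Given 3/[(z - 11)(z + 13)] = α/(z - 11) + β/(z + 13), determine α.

Cover-up at z = 11: α = 3/(11 + 13) = 3/24 = 1/8


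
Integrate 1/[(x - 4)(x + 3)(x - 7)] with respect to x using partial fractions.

Cover-up: α = -1/21, β = 1/70, γ = 1/30. Decomposition: (-1/21)/(x - 4) + (1/70)/(x + 3) + (1/30)/(x - 7). Integrate each term: (-1/21) ln|(x - 4)| + (1/70) ln|(x + 3)| + (1/30) ln|(x - 7)| + C


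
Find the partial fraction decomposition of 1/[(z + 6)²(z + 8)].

Cover-up at z=-8: γ = 1/(-8 + 6)² = 1/4. Cover-up at z=-6: β = 1/(-6 + 8) = 1/2. Comparing z² coeff: α = -γ = -1/4
Result: (-1/4)/(z + 6) + (1/2)/(z + 6)² + (1/4)/(z + 8)


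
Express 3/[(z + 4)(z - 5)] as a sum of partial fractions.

3/(z + 4)(z - 5) = A/(z + 4) + B/(z - 5). A = 3/(-4 - 5) = -1/3, B = 3/(5 + 4) = 1/3
Result: (-1/3)/(z + 4) + (1/3)/(z - 5)


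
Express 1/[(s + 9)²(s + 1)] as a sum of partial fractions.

Cover-up at s=-1: γ = 1/(-1 + 9)² = 1/64. Cover-up at s=-9: β = 1/(-9 + 1) = -1/8. Comparing s² coeff: α = -γ = -1/64
Result: (-1/64)/(s + 9) - (1/8)/(s + 9)² + (1/64)/(s + 1)


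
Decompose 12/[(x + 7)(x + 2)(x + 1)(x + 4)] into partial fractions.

Using Heaviside cover-up: (-2/15)/(x + 7) - (6/5)/(x + 2) + (2/3)/(x + 1) + (2/3)/(x + 4)


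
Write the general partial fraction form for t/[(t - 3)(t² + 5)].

Linear + irreducible quadratic: P/(t - 3) + (Qt + R)/(t² + 5)


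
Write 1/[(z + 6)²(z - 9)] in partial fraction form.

Cover-up at z=9: R = 1/(9 + 6)² = 1/225. Cover-up at z=-6: Q = 1/(-6 - 9) = -1/15. Comparing z² coeff: P = -R = -1/225
Result: (-1/225)/(z + 6) - (1/15)/(z + 6)² + (1/225)/(z - 9)


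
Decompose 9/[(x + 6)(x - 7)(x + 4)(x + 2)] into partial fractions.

Using Heaviside cover-up: (-9/104)/(x + 6) + (1/143)/(x - 7) + (9/44)/(x + 4) - (1/8)/(x + 2)


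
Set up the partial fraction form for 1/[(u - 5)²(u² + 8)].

Repeated linear + quadratic: α/(u - 5) + β/(u - 5)² + (γu + δ)/(u² + 8)


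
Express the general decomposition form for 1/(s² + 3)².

Repeated quadratic factor: (As + B)/(s² + 3) + (Cs + D)/(s² + 3)²


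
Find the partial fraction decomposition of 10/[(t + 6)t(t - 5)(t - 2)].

Using Heaviside cover-up: (-5/264)/(t + 6) + (1/6)/t + (2/33)/(t - 5) - (5/24)/(t - 2)


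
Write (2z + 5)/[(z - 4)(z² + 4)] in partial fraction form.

At z=4: P = (2·4 + 5)/(4² + 4) = 13/20. Q = -P = -13/20, R = 2 - 4·P = -3/5
Result: (13/20)/(z - 4) - ((13/20)z + 3/5)/(z² + 4)


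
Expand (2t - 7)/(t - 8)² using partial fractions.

(2t - 7) = A(t - 8) + B. At t = 8: B = 2·8 - 7 = 9. Coeff of t: A = 2
Result: 2/(t - 8) + 9/(t - 8)²


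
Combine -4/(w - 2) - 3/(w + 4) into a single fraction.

Common denominator (w - 2)(w + 4). Numerator: -4(w + 4) - 3(w - 2) = (-4w - 16) - (3w - 6) = -7w - 10
Result: (-7w - 10)/[(w - 2)(w + 4)]


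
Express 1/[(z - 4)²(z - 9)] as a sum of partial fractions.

Cover-up at z=9: R = 1/(9 - 4)² = 1/25. Cover-up at z=4: Q = 1/(4 - 9) = -1/5. Comparing z² coeff: P = -R = -1/25
Result: (-1/25)/(z - 4) - (1/5)/(z - 4)² + (1/25)/(z - 9)


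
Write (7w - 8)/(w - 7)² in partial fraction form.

(7w - 8) = α(w - 7) + β. At w = 7: β = 7·7 - 8 = 41. Coeff of w: α = 7
Result: 7/(w - 7) + 41/(w - 7)²


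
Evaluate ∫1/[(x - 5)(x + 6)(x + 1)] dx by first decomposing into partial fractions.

Cover-up: α = 1/66, β = 1/55, γ = -1/30. Decomposition: (1/66)/(x - 5) + (1/55)/(x + 6) - (1/30)/(x + 1). Integrate each term: (1/66) ln|(x - 5)| + (1/55) ln|(x + 6)| - (1/30) ln|(x + 1)| + C


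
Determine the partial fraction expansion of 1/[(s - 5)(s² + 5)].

Cover-up at s = 5: A = 1/(5² + 5) = 1/30. Then B = -A = -1/30, C = -A·(0 + 5) = -1/6
Result: (1/30)/(s - 5) - ((1/30)s + 1/6)/(s² + 5)


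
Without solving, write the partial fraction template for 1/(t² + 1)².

Repeated quadratic factor: (At + B)/(t² + 1) + (Ct + D)/(t² + 1)²


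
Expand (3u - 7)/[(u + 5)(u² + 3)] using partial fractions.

At u=-5: P = (3·(-5) - 7)/((-5)² + 3) = -11/14. Q = -P = 11/14, R = 3 - (-5)·P = -13/14
Result: (-11/14)/(u + 5) + ((11/14)u - 13/14)/(u² + 3)


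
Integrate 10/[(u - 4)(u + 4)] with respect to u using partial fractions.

Decompose: 10/[(u - 4)(u + 4)] = (5/4)/(u - 4) - (5/4)/(u + 4). Integrate each term: (5/4) ln|(u - 4)| - (5/4) ln|(u + 4)| + C


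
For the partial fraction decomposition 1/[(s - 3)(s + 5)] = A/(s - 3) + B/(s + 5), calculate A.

Cover-up at s = 3: A = 1/(3 + 5) = 1/8


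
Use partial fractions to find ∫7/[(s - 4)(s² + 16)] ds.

Cover-up at s=4: α = 7/(4²+16) = 7/32. Coeff matching: β = -7/32, γ = -7/8. Decomposition: (7/32)/(s - 4) - ((7/32)s + 7/8)/(s² + 16). Integrate: linear → ln, quadratic → (1/2)ln + arctan: (7/32) ln|(s - 4)| - (7/64) ln(s² + 16) - (7/32) arctan(s/4) + C


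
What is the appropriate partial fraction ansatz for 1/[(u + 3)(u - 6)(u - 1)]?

Three distinct linear factors: P/(u + 3) + Q/(u - 6) + R/(u - 1)


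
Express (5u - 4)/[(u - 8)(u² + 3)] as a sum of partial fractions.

At u=8: A = (5·8 - 4)/(8² + 3) = 36/67. B = -A = -36/67, C = 5 - 8·A = 47/67
Result: (36/67)/(u - 8) - ((36/67)u - 47/67)/(u² + 3)


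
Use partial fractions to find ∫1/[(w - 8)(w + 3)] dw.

Decompose: 1/[(w - 8)(w + 3)] = (1/11)/(w - 8) - (1/11)/(w + 3). Integrate each term: (1/11) ln|(w - 8)| - (1/11) ln|(w + 3)| + C


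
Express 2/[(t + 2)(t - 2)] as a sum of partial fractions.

2/(t + 2)(t - 2) = A/(t + 2) + B/(t - 2). A = 2/(-2 - 2) = -1/2, B = 2/(2 + 2) = 1/2
Result: (-1/2)/(t + 2) + (1/2)/(t - 2)


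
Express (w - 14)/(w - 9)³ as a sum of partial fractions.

(w - 14) = α(w - 9)² + β(w - 9) + γ. At w = 9: γ = 1·9 - 14 = -5. Coefficients: α = 0, β = 1
Result: 1/(w - 9)² - 5/(w - 9)³


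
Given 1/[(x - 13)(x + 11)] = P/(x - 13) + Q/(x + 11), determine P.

Cover-up at x = 13: P = 1/(13 + 11) = 1/24


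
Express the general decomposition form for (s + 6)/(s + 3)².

Repeated linear factor: α/(s + 3) + β/(s + 3)²


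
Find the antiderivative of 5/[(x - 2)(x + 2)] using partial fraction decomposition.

Decompose: 5/[(x - 2)(x + 2)] = (5/4)/(x - 2) - (5/4)/(x + 2). Integrate each term: (5/4) ln|(x - 2)| - (5/4) ln|(x + 2)| + C


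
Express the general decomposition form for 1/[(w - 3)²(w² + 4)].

Repeated linear + quadratic: α/(w - 3) + β/(w - 3)² + (γw + δ)/(w² + 4)


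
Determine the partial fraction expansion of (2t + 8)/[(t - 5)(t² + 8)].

At t=5: A = (2·5 + 8)/(5² + 8) = 6/11. B = -A = -6/11, C = 2 - 5·A = -8/11
Result: (6/11)/(t - 5) - ((6/11)t + 8/11)/(t² + 8)


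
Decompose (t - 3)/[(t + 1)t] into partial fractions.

At t=-1: P = (1·(-1) - 3)/(-1 - 0) = 4. At t=0: Q = (1·0 - 3)/(0 + 1) = -3
Result: 4/(t + 1) - 3/t


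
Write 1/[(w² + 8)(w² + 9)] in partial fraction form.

Coefficient matching gives A = C = 0, B = 1/(9-8) = 1, D = -B = -1
Result: 1/(w² + 8) - 1/(w² + 9)


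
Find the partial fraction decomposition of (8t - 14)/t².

(8t - 14) = At + B. At t = 0: B = 8·0 - 14 = -14. Coeff of t: A = 8
Result: 8/t - 14/t²


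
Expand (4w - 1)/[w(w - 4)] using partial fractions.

At w=0: α = (4·0 - 1)/(0 - 4) = 1/4. At w=4: β = (4·4 - 1)/(4 - 0) = 15/4
Result: (1/4)/w + (15/4)/(w - 4)


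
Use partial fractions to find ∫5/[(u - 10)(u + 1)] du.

Decompose: 5/[(u - 10)(u + 1)] = (5/11)/(u - 10) - (5/11)/(u + 1). Integrate each term: (5/11) ln|(u - 10)| - (5/11) ln|(u + 1)| + C


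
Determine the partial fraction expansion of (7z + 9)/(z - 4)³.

(7z + 9) = A(z - 4)² + B(z - 4) + C. At z = 4: C = 7·4 + 9 = 37. Coefficients: A = 0, B = 7
Result: 7/(z - 4)² + 37/(z - 4)³


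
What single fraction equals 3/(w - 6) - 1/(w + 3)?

Common denominator (w - 6)(w + 3). Numerator: 3(w + 3) - 1(w - 6) = (3w + 9) - (w - 6) = 2w + 15
Result: (2w + 15)/[(w - 6)(w + 3)]


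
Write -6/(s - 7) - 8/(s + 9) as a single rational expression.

Common denominator (s - 7)(s + 9). Numerator: -6(s + 9) - 8(s - 7) = (-6s - 54) - (8s - 56) = -14s + 2
Result: (-14s + 2)/[(s - 7)(s + 9)]


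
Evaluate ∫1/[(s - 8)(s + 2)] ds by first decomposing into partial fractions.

Decompose: 1/[(s - 8)(s + 2)] = (1/10)/(s - 8) - (1/10)/(s + 2). Integrate each term: (1/10) ln|(s - 8)| - (1/10) ln|(s + 2)| + C


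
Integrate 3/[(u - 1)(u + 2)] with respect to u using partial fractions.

Decompose: 3/[(u - 1)(u + 2)] = 1/(u - 1) - 1/(u + 2). Integrate each term: ln|(u - 1)| - ln|(u + 2)| + C


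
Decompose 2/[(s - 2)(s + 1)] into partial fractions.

2/(s - 2)(s + 1) = A/(s - 2) + B/(s + 1). A = 2/(2 + 1) = 2/3, B = 2/(-1 - 2) = -2/3
Result: (2/3)/(s - 2) - (2/3)/(s + 1)


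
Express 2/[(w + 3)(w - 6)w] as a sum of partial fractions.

Using cover-up method: A = 2/27, B = 1/27, C = -1/9
Result: (2/27)/(w + 3) + (1/27)/(w - 6) - (1/9)/w


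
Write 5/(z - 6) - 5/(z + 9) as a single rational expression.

Common denominator (z - 6)(z + 9). Numerator: 5(z + 9) - 5(z - 6) = (5z + 45) - (5z - 30) = 75
Result: (75)/[(z - 6)(z + 9)]


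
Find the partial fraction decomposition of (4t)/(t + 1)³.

(4t) = A(t + 1)² + B(t + 1) + C. At t = -1: C = 4·(-1) + 0 = -4. Coefficients: A = 0, B = 4
Result: 4/(t + 1)² - 4/(t + 1)³


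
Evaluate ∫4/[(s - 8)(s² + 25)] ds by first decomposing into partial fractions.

Cover-up at s=8: α = 4/(8²+25) = 4/89. Coeff matching: β = -4/89, γ = -32/89. Decomposition: (4/89)/(s - 8) - ((4/89)s + 32/89)/(s² + 25). Integrate: linear → ln, quadratic → (1/2)ln + arctan: (4/89) ln|(s - 8)| - (2/89) ln(s² + 25) - (32/445) arctan(s/5) + C


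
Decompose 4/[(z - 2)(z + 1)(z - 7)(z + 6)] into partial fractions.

Using Heaviside cover-up: (-1/30)/(z - 2) + (1/30)/(z + 1) + (1/130)/(z - 7) - (1/130)/(z + 6)


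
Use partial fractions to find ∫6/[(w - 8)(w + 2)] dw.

Decompose: 6/[(w - 8)(w + 2)] = (3/5)/(w - 8) - (3/5)/(w + 2). Integrate each term: (3/5) ln|(w - 8)| - (3/5) ln|(w + 2)| + C


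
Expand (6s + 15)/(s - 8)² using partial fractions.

(6s + 15) = α(s - 8) + β. At s = 8: β = 6·8 + 15 = 63. Coeff of s: α = 6
Result: 6/(s - 8) + 63/(s - 8)²


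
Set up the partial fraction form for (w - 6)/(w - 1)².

Repeated linear factor: α/(w - 1) + β/(w - 1)²


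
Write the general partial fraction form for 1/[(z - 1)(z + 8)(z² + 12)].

Two linear + quadratic: A/(z - 1) + B/(z + 8) + (Cz + D)/(z² + 12)


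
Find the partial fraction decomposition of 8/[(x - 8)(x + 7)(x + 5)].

Using cover-up method: α = 8/195, β = 4/15, γ = -4/13
Result: (8/195)/(x - 8) + (4/15)/(x + 7) - (4/13)/(x + 5)


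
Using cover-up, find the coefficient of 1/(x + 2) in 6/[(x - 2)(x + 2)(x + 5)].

Cover (x + 2), set x=-2: 6/[(-2 - 2)(-2 + 5)] = -1/2


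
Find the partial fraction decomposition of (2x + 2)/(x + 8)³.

(2x + 2) = A(x + 8)² + B(x + 8) + C. At x = -8: C = 2·(-8) + 2 = -14. Coefficients: A = 0, B = 2
Result: 2/(x + 8)² - 14/(x + 8)³


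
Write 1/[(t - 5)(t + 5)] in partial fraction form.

1/(t - 5)(t + 5) = α/(t - 5) + β/(t + 5). α = 1/(5 + 5) = 1/10, β = 1/(-5 - 5) = -1/10
Result: (1/10)/(t - 5) - (1/10)/(t + 5)


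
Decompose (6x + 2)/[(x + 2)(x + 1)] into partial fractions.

At x=-2: P = (6·(-2) + 2)/(-2 + 1) = 10. At x=-1: Q = (6·(-1) + 2)/(-1 + 2) = -4
Result: 10/(x + 2) - 4/(x + 1)


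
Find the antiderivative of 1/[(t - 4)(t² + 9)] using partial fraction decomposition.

Cover-up at t=4: α = 1/(4²+9) = 1/25. Coeff matching: β = -1/25, γ = -4/25. Decomposition: (1/25)/(t - 4) - ((1/25)t + 4/25)/(t² + 9). Integrate: linear → ln, quadratic → (1/2)ln + arctan: (1/25) ln|(t - 4)| - (1/50) ln(t² + 9) - (4/75) arctan(t/3) + C


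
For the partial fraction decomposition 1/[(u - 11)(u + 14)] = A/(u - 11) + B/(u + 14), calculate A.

Cover-up at u = 11: A = 1/(11 + 14) = 1/25


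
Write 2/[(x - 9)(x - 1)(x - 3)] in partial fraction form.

Using cover-up method: A = 1/24, B = 1/8, C = -1/6
Result: (1/24)/(x - 9) + (1/8)/(x - 1) - (1/6)/(x - 3)


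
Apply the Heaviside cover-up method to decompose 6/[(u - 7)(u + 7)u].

Cover (u - 7), u=7: A = 6/[(7 + 7)(7 - 0)] = 3/49. Cover (u + 7), u=-7: B = 6/[(-7 - 7)(-7 - 0)] = 3/49. Cover u, u=0: C = 6/[(0 - 7)(0 + 7)] = -6/49.
Result: (3/49)/(u - 7) + (3/49)/(u + 7) - (6/49)/u


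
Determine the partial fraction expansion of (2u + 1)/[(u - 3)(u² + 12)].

At u=3: α = (2·3 + 1)/(3² + 12) = 1/3. β = -α = -1/3, γ = 2 - 3·α = 1
Result: (1/3)/(u - 3) - ((1/3)u - 1)/(u² + 12)


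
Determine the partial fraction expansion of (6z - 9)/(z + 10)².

(6z - 9) = A(z + 10) + B. At z = -10: B = 6·(-10) - 9 = -69. Coeff of z: A = 6
Result: 6/(z + 10) - 69/(z + 10)²


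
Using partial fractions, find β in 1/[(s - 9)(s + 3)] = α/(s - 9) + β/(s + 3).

Cover-up at s = -3: β = 1/(-3 - 9) = -1/12


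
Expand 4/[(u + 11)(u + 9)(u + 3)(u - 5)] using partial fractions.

Using Heaviside cover-up: (-1/64)/(u + 11) + (1/42)/(u + 9) - (1/96)/(u + 3) + (1/448)/(u - 5)


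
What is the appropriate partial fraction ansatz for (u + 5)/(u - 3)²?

Repeated linear factor: α/(u - 3) + β/(u - 3)²


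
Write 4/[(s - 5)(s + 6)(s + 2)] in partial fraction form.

Using cover-up method: P = 4/77, Q = 1/11, R = -1/7
Result: (4/77)/(s - 5) + (1/11)/(s + 6) - (1/7)/(s + 2)


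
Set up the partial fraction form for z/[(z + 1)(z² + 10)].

Linear + irreducible quadratic: α/(z + 1) + (βz + γ)/(z² + 10)


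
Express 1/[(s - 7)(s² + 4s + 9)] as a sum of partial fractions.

Cover-up at s = 7: α = 1/(7² + 4·7 + 9) = 1/86. Then β = -α = -1/86, γ = -α·(4 + 7) = -11/86
Result: (1/86)/(s - 7) - ((1/86)s + 11/86)/(s² + 4s + 9)


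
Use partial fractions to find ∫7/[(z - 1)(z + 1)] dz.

Decompose: 7/[(z - 1)(z + 1)] = (7/2)/(z - 1) - (7/2)/(z + 1). Integrate each term: (7/2) ln|(z - 1)| - (7/2) ln|(z + 1)| + C


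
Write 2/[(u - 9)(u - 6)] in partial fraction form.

2/(u - 9)(u - 6) = A/(u - 9) + B/(u - 6). A = 2/(9 - 6) = 2/3, B = 2/(6 - 9) = -2/3
Result: (2/3)/(u - 9) - (2/3)/(u - 6)


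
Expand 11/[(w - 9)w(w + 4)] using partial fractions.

Using cover-up method: α = 11/117, β = -11/36, γ = 11/52
Result: (11/117)/(w - 9) - (11/36)/w + (11/52)/(w + 4)


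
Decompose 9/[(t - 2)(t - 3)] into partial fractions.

9/(t - 2)(t - 3) = A/(t - 2) + B/(t - 3). A = 9/(2 - 3) = -9, B = 9/(3 - 2) = 9
Result: -9/(t - 2) + 9/(t - 3)


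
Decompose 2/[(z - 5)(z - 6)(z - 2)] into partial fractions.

Using cover-up method: A = -2/3, B = 1/2, C = 1/6
Result: (-2/3)/(z - 5) + (1/2)/(z - 6) + (1/6)/(z - 2)


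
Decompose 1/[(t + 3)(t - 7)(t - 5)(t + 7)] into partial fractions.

Using Heaviside cover-up: (1/320)/(t + 3) + (1/280)/(t - 7) - (1/192)/(t - 5) - (1/672)/(t + 7)


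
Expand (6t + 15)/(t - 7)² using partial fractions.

(6t + 15) = P(t - 7) + Q. At t = 7: Q = 6·7 + 15 = 57. Coeff of t: P = 6
Result: 6/(t - 7) + 57/(t - 7)²


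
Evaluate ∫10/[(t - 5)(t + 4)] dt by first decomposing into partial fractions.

Decompose: 10/[(t - 5)(t + 4)] = (10/9)/(t - 5) - (10/9)/(t + 4). Integrate each term: (10/9) ln|(t - 5)| - (10/9) ln|(t + 4)| + C


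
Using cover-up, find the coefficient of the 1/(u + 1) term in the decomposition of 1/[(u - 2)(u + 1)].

Cover (u + 1), set u=-1: 1/((u - 2) at u=-1) = 1/(-3) = -1/3


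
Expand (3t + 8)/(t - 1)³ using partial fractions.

(3t + 8) = α(t - 1)² + β(t - 1) + γ. At t = 1: γ = 3·1 + 8 = 11. Coefficients: α = 0, β = 3
Result: 3/(t - 1)² + 11/(t - 1)³


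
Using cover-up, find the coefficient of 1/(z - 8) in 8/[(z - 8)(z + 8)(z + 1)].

Cover (z - 8), set z=8: 8/[(8 + 8)(8 + 1)] = 1/18


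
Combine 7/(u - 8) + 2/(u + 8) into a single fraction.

Common denominator (u - 8)(u + 8). Numerator: 7(u + 8) + 2(u - 8) = (7u + 56) + (2u - 16) = 9u + 40
Result: (9u + 40)/[(u - 8)(u + 8)]


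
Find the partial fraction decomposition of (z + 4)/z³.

(z + 4) = Pz² + Qz + R. At z = 0: R = 1·0 + 4 = 4. Coefficients: P = 0, Q = 1
Result: 1/z² + 4/z³


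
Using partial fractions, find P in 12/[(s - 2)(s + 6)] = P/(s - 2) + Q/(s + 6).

Cover-up at s = 2: P = 12/(2 + 6) = 12/8 = 3/2


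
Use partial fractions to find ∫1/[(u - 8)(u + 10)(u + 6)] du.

Cover-up: A = 1/252, B = 1/72, C = -1/56. Decomposition: (1/252)/(u - 8) + (1/72)/(u + 10) - (1/56)/(u + 6). Integrate each term: (1/252) ln|(u - 8)| + (1/72) ln|(u + 10)| - (1/56) ln|(u + 6)| + C


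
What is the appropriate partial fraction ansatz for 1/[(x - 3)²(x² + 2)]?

Repeated linear + quadratic: A/(x - 3) + B/(x - 3)² + (Cx + D)/(x² + 2)


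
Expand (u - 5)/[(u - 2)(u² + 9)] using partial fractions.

At u=2: A = (1·2 - 5)/(2² + 9) = -3/13. B = -A = 3/13, C = 1 - 2·A = 19/13
Result: (-3/13)/(u - 2) + ((3/13)u + 19/13)/(u² + 9)


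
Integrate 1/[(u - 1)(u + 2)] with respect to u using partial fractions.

Decompose: 1/[(u - 1)(u + 2)] = (1/3)/(u - 1) - (1/3)/(u + 2). Integrate each term: (1/3) ln|(u - 1)| - (1/3) ln|(u + 2)| + C


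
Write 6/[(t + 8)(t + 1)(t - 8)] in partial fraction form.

Using cover-up method: α = 3/56, β = -2/21, γ = 1/24
Result: (3/56)/(t + 8) - (2/21)/(t + 1) + (1/24)/(t - 8)


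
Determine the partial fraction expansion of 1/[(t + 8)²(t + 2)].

Cover-up at t=-2: R = 1/(-2 + 8)² = 1/36. Cover-up at t=-8: Q = 1/(-8 + 2) = -1/6. Comparing t² coeff: P = -R = -1/36
Result: (-1/36)/(t + 8) - (1/6)/(t + 8)² + (1/36)/(t + 2)


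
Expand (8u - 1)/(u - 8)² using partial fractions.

(8u - 1) = α(u - 8) + β. At u = 8: β = 8·8 - 1 = 63. Coeff of u: α = 8
Result: 8/(u - 8) + 63/(u - 8)²


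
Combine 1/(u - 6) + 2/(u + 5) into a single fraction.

Common denominator (u - 6)(u + 5). Numerator: 1(u + 5) + 2(u - 6) = (u + 5) + (2u - 12) = 3u - 7
Result: (3u - 7)/[(u - 6)(u + 5)]


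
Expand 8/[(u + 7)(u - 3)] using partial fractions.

8/(u + 7)(u - 3) = α/(u + 7) + β/(u - 3). α = 8/(-7 - 3) = -4/5, β = 8/(3 + 7) = 4/5
Result: (-4/5)/(u + 7) + (4/5)/(u - 3)


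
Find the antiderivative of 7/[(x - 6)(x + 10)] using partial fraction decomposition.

Decompose: 7/[(x - 6)(x + 10)] = (7/16)/(x - 6) - (7/16)/(x + 10). Integrate each term: (7/16) ln|(x - 6)| - (7/16) ln|(x + 10)| + C


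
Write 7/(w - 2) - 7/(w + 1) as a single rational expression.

Common denominator (w - 2)(w + 1). Numerator: 7(w + 1) - 7(w - 2) = (7w + 7) - (7w - 14) = 21
Result: (21)/[(w - 2)(w + 1)]


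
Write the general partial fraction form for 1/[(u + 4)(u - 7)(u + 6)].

Three distinct linear factors: A/(u + 4) + B/(u - 7) + C/(u + 6)


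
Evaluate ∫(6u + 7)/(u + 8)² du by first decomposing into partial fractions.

Decompose: α = 6, β = 6·(-8) + 7 = -41, so (6u + 7)/(u + 8)² = 6/(u + 8) - 41/(u + 8)². Integrate: ∫ α/(u + 8) du = 6 ln|(u + 8)|; ∫ β/(u + 8)² du = 41/(u + 8). Sum: 6 ln|(u + 8)| + 41/(u + 8) + C


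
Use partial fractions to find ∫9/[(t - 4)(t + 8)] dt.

Decompose: 9/[(t - 4)(t + 8)] = (3/4)/(t - 4) - (3/4)/(t + 8). Integrate each term: (3/4) ln|(t - 4)| - (3/4) ln|(t + 8)| + C


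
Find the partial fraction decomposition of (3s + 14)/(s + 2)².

(3s + 14) = P(s + 2) + Q. At s = -2: Q = 3·(-2) + 14 = 8. Coeff of s: P = 3
Result: 3/(s + 2) + 8/(s + 2)²


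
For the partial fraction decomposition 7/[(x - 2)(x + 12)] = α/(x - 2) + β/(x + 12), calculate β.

Cover-up at x = -12: β = 7/(-12 - 2) = -7/14 = -1/2


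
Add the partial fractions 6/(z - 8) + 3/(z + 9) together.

Common denominator (z - 8)(z + 9). Numerator: 6(z + 9) + 3(z - 8) = (6z + 54) + (3z - 24) = 9z + 30
Result: (9z + 30)/[(z - 8)(z + 9)]


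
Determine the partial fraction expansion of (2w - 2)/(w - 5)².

(2w - 2) = P(w - 5) + Q. At w = 5: Q = 2·5 - 2 = 8. Coeff of w: P = 2
Result: 2/(w - 5) + 8/(w - 5)²


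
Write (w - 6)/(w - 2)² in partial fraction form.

(w - 6) = A(w - 2) + B. At w = 2: B = 1·2 - 6 = -4. Coeff of w: A = 1
Result: 1/(w - 2) - 4/(w - 2)²


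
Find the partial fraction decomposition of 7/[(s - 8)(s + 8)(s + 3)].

Using cover-up method: P = 7/176, Q = 7/80, R = -7/55
Result: (7/176)/(s - 8) + (7/80)/(s + 8) - (7/55)/(s + 3)


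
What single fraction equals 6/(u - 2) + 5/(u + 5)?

Common denominator (u - 2)(u + 5). Numerator: 6(u + 5) + 5(u - 2) = (6u + 30) + (5u - 10) = 11u + 20
Result: (11u + 20)/[(u - 2)(u + 5)]


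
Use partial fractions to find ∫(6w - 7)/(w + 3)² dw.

Decompose: P = 6, Q = 6·(-3) - 7 = -25, so (6w - 7)/(w + 3)² = 6/(w + 3) - 25/(w + 3)². Integrate: ∫ P/(w + 3) dw = 6 ln|(w + 3)|; ∫ Q/(w + 3)² dw = 25/(w + 3). Sum: 6 ln|(w + 3)| + 25/(w + 3) + C


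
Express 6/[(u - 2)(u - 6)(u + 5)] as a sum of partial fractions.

Using cover-up method: A = -3/14, B = 3/22, C = 6/77
Result: (-3/14)/(u - 2) + (3/22)/(u - 6) + (6/77)/(u + 5)


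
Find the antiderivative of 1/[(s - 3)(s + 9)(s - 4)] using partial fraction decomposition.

Cover-up: α = -1/12, β = 1/156, γ = 1/13. Decomposition: (-1/12)/(s - 3) + (1/156)/(s + 9) + (1/13)/(s - 4). Integrate each term: (-1/12) ln|(s - 3)| + (1/156) ln|(s + 9)| + (1/13) ln|(s - 4)| + C


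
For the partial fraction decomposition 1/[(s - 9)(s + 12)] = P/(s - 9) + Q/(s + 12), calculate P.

Cover-up at s = 9: P = 1/(9 + 12) = 1/21


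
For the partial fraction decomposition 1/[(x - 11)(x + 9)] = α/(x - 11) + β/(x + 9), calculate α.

Cover-up at x = 11: α = 1/(11 + 9) = 1/20


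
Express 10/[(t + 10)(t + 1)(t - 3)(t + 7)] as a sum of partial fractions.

Using Heaviside cover-up: (-10/351)/(t + 10) - (5/108)/(t + 1) + (1/52)/(t - 3) + (1/18)/(t + 7)


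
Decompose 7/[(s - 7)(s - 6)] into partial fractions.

7/(s - 7)(s - 6) = A/(s - 7) + B/(s - 6). A = 7/(7 - 6) = 7, B = 7/(6 - 7) = -7
Result: 7/(s - 7) - 7/(s - 6)


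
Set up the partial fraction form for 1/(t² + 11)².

Repeated quadratic factor: (αt + β)/(t² + 11) + (γt + δ)/(t² + 11)²


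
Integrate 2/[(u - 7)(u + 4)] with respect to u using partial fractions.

Decompose: 2/[(u - 7)(u + 4)] = (2/11)/(u - 7) - (2/11)/(u + 4). Integrate each term: (2/11) ln|(u - 7)| - (2/11) ln|(u + 4)| + C


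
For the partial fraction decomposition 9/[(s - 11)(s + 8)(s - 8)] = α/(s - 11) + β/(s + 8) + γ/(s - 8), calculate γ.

Cover-up at s = 8: γ = 9/[(8 - 11)(8 + 8)] = 9/[(-3)(16)] = -9/48 = -3/16


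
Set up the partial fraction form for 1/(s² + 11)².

Repeated quadratic factor: (As + B)/(s² + 11) + (Cs + D)/(s² + 11)²


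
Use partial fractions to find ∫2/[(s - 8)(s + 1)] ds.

Decompose: 2/[(s - 8)(s + 1)] = (2/9)/(s - 8) - (2/9)/(s + 1). Integrate each term: (2/9) ln|(s - 8)| - (2/9) ln|(s + 1)| + C


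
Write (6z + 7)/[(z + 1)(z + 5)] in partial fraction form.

At z=-1: P = (6·(-1) + 7)/(-1 + 5) = 1/4. At z=-5: Q = (6·(-5) + 7)/(-5 + 1) = 23/4
Result: (1/4)/(z + 1) + (23/4)/(z + 5)


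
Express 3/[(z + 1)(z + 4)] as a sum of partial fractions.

3/(z + 1)(z + 4) = A/(z + 1) + B/(z + 4). A = 3/(-1 + 4) = 1, B = 3/(-4 + 1) = -1
Result: 1/(z + 1) - 1/(z + 4)


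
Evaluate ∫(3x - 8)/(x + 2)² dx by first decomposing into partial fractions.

Decompose: A = 3, B = 3·(-2) - 8 = -14, so (3x - 8)/(x + 2)² = 3/(x + 2) - 14/(x + 2)². Integrate: ∫ A/(x + 2) dx = 3 ln|(x + 2)|; ∫ B/(x + 2)² dx = 14/(x + 2). Sum: 3 ln|(x + 2)| + 14/(x + 2) + C


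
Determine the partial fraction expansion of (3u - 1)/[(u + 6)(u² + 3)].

At u=-6: α = (3·(-6) - 1)/((-6)² + 3) = -19/39. β = -α = 19/39, γ = 3 - (-6)·α = 1/13
Result: (-19/39)/(u + 6) + ((19/39)u + 1/13)/(u² + 3)


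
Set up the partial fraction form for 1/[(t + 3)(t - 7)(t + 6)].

Three distinct linear factors: α/(t + 3) + β/(t - 7) + γ/(t + 6)


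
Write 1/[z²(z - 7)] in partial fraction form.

Cover-up at z=7: γ = 1/(7 - 0)² = 1/49. Cover-up at z=0: β = 1/(0 - 7) = -1/7. Comparing z² coeff: α = -γ = -1/49
Result: (-1/49)/z - (1/7)/z² + (1/49)/(z - 7)


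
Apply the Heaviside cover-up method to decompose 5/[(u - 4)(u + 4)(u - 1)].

Cover (u - 4), u=4: α = 5/[(4 + 4)(4 - 1)] = 5/24. Cover (u + 4), u=-4: β = 5/[(-4 - 4)(-4 - 1)] = 1/8. Cover (u - 1), u=1: γ = 5/[(1 - 4)(1 + 4)] = -1/3.
Result: (5/24)/(u - 4) + (1/8)/(u + 4) - (1/3)/(u - 1)


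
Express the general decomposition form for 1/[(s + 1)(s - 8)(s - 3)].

Three distinct linear factors: P/(s + 1) + Q/(s - 8) + R/(s - 3)
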